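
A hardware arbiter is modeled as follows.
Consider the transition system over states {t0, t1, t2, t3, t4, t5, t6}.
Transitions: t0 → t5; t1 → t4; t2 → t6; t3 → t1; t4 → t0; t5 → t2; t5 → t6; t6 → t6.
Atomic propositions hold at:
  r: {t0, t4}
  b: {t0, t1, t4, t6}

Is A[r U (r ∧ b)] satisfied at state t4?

Sat(r ∧ b) = {t0, t4}
A[r U (r ∧ b)]: least fixpoint, start Z0 = Sat((r ∧ b)) = {t0, t4}, add states in Sat(r) with every successor in Z. Already a fixed point.
Sat(A[r U (r ∧ b)]) = {t0, t4}
t4 ∈ Sat(A[r U (r ∧ b)]) = {t0, t4}, so the formula holds at t4.

Yes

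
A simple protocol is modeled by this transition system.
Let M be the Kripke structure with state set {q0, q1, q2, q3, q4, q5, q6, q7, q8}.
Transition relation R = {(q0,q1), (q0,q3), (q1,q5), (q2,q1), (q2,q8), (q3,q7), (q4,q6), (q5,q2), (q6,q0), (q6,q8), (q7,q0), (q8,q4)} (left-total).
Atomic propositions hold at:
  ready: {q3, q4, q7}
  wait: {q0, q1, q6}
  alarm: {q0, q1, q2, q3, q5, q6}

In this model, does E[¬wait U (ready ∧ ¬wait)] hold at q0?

No

Sat(¬wait) = {q2, q3, q4, q5, q7, q8}
Sat(ready ∧ ¬wait) = {q3, q4, q7}
E[¬wait U (ready ∧ ¬wait)]: least fixpoint, start Z0 = Sat((ready ∧ ¬wait)) = {q3, q4, q7}, add states in Sat(¬wait) with some successor in Z. Z1 = {q3, q4, q7, q8}; Z2 = {q2, q3, q4, q7, q8}; Z3 = {q2, q3, q4, q5, q7, q8}; fixed.
Sat(E[¬wait U (ready ∧ ¬wait)]) = {q2, q3, q4, q5, q7, q8}
q0 ∉ Sat(E[¬wait U (ready ∧ ¬wait)]) = {q2, q3, q4, q5, q7, q8}, so the formula does not hold at q0.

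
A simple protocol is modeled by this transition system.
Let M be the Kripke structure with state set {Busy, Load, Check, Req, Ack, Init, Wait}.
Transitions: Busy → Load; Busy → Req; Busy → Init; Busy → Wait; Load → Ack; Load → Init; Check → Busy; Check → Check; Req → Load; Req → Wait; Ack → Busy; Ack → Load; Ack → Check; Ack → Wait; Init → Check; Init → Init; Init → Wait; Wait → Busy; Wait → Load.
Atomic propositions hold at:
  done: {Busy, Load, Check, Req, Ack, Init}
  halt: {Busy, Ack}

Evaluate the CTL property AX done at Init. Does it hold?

No

Sat(AX done) = {s : every successor in {Busy, Load, Check, Req, Ack, Init}} = {Load, Check, Wait}
Init ∉ Sat(AX done) = {Load, Check, Wait}, so the formula does not hold at Init.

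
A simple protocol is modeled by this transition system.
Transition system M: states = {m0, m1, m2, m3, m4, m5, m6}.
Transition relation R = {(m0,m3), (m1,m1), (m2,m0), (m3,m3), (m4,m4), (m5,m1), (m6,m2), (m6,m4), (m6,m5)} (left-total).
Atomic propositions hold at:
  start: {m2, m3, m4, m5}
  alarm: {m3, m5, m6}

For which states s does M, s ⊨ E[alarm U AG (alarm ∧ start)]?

{m3}

Sat(alarm ∧ start) = {m3, m5}
AG (alarm ∧ start): greatest fixpoint, start Z0 = {m3, m5}, keep only states in Sat with every successor in Z. Z1 = {m3}; fixed.
Sat(AG (alarm ∧ start)) = {m3}
E[alarm U AG (alarm ∧ start)]: least fixpoint, start Z0 = Sat(AG (alarm ∧ start)) = {m3}, add states in Sat(alarm) with some successor in Z. Already a fixed point.
Sat(E[alarm U AG (alarm ∧ start)]) = {m3}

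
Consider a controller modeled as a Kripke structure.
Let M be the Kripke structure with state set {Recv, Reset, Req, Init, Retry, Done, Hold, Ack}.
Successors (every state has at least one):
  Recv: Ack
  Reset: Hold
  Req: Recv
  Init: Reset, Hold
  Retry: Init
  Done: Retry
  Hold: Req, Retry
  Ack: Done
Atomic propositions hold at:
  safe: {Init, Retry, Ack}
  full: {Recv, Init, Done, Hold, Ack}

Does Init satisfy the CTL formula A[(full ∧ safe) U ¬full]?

No

Sat(full ∧ safe) = {Init, Ack}
Sat(¬full) = {Reset, Req, Retry}
A[(full ∧ safe) U ¬full]: least fixpoint, start Z0 = Sat(¬full) = {Reset, Req, Retry}, add states in Sat(full ∧ safe) with every successor in Z. Already a fixed point.
Sat(A[(full ∧ safe) U ¬full]) = {Reset, Req, Retry}
Init ∉ Sat(A[(full ∧ safe) U ¬full]) = {Reset, Req, Retry}, so the formula does not hold at Init.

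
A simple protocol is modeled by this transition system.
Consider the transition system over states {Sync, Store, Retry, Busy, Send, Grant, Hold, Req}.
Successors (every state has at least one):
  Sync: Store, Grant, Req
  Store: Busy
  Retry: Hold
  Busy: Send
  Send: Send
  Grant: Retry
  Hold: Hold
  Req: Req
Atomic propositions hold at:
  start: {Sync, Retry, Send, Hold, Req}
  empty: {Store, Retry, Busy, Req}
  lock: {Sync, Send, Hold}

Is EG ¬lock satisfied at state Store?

Sat(¬lock) = {Store, Retry, Busy, Grant, Req}
EG ¬lock: greatest fixpoint, start Z0 = {Store, Retry, Busy, Grant, Req}, keep only states in Sat with some successor in Z. Z1 = {Store, Grant, Req}; Z2 = {Req}; fixed.
Sat(EG ¬lock) = {Req}
Store ∉ Sat(EG ¬lock) = {Req}, so the formula does not hold at Store.

No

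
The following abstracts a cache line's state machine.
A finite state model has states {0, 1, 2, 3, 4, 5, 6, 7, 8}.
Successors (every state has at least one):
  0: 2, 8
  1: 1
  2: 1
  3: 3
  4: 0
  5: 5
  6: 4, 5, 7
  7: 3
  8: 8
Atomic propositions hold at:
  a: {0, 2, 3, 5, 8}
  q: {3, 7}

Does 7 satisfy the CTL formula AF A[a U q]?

Yes

A[a U q]: least fixpoint, start Z0 = Sat(q) = {3, 7}, add states in Sat(a) with every successor in Z. Already a fixed point.
Sat(A[a U q]) = {3, 7}
AF A[a U q]: least fixpoint, start Z0 = {3, 7}, add states with every successor in Z. Already a fixed point.
Sat(AF A[a U q]) = {3, 7}
7 ∈ Sat(AF A[a U q]) = {3, 7}, so the formula holds at 7.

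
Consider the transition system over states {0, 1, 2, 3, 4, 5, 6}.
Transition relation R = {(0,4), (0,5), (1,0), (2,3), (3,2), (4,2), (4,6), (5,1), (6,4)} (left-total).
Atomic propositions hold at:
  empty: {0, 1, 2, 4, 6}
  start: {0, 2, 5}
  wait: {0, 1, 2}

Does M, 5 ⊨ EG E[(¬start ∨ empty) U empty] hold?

Sat(¬start) = {1, 3, 4, 6}
Sat(¬start ∨ empty) = {0, 1, 2, 3, 4, 6}
E[(¬start ∨ empty) U empty]: least fixpoint, start Z0 = Sat(empty) = {0, 1, 2, 4, 6}, add states in Sat(¬start ∨ empty) with some successor in Z. Z1 = {0, 1, 2, 3, 4, 6}; fixed.
Sat(E[(¬start ∨ empty) U empty]) = {0, 1, 2, 3, 4, 6}
EG E[(¬start ∨ empty) U empty]: greatest fixpoint, start Z0 = {0, 1, 2, 3, 4, 6}, keep only states in Sat with some successor in Z. Already a fixed point.
Sat(EG E[(¬start ∨ empty) U empty]) = {0, 1, 2, 3, 4, 6}
5 ∉ Sat(EG E[(¬start ∨ empty) U empty]) = {0, 1, 2, 3, 4, 6}, so the formula does not hold at 5.

No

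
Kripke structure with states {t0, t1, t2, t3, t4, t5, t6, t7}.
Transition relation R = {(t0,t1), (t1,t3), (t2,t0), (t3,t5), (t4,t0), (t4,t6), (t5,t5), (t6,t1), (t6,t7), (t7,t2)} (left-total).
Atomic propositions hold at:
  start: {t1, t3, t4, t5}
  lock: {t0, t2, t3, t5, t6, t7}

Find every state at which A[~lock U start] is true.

Sat(~lock) = {t1, t4}
A[~lock U start]: least fixpoint, start Z0 = Sat(start) = {t1, t3, t4, t5}, add states in Sat(~lock) with every successor in Z. Already a fixed point.
Sat(A[~lock U start]) = {t1, t3, t4, t5}

{t1, t3, t4, t5}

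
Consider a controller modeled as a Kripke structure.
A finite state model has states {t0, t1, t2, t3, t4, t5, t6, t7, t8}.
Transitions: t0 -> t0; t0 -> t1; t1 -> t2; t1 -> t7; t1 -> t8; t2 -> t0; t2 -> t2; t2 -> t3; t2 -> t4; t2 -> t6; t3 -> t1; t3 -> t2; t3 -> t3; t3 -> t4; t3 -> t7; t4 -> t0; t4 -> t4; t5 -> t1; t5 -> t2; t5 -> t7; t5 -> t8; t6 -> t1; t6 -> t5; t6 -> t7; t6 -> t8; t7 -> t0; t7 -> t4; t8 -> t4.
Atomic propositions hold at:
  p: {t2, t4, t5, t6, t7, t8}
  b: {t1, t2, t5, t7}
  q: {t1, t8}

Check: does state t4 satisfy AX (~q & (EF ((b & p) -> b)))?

Sat(~q) = {t0, t2, t3, t4, t5, t6, t7}
Sat(b & p) = {t2, t5, t7}
Sat((b & p) -> b) = {t0, t1, t2, t3, t4, t5, t6, t7, t8}
EF ((b & p) -> b): least fixpoint, start Z0 = {t0, t1, t2, t3, t4, t5, t6, t7, t8}, add states with some successor in Z. Already a fixed point.
Sat(EF ((b & p) -> b)) = {t0, t1, t2, t3, t4, t5, t6, t7, t8}
Sat(~q & (EF ((b & p) -> b))) = {t0, t2, t3, t4, t5, t6, t7}
Sat(AX (~q & (EF ((b & p) -> b)))) = {s : every successor in {t0, t2, t3, t4, t5, t6, t7}} = {t2, t4, t7, t8}
t4 ∈ Sat(AX (~q & (EF ((b & p) -> b)))) = {t2, t4, t7, t8}, so the formula holds at t4.

Yes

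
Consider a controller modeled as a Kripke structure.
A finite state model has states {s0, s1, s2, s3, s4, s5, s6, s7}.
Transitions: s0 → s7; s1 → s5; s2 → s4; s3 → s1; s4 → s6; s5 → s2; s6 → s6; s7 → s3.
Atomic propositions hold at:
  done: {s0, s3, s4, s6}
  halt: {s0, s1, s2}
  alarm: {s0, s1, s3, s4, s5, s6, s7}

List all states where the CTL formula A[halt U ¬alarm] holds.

Sat(¬alarm) = {s2}
A[halt U ¬alarm]: least fixpoint, start Z0 = Sat(¬alarm) = {s2}, add states in Sat(halt) with every successor in Z. Already a fixed point.
Sat(A[halt U ¬alarm]) = {s2}

{s2}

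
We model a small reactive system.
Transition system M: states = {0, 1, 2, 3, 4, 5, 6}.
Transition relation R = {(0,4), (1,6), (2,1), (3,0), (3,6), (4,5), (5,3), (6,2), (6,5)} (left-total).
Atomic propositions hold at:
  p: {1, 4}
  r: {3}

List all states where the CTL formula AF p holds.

{0, 1, 2, 4}

AF p: least fixpoint, start Z0 = {1, 4}, add states with every successor in Z. Z1 = {0, 1, 2, 4}; fixed.
Sat(AF p) = {0, 1, 2, 4}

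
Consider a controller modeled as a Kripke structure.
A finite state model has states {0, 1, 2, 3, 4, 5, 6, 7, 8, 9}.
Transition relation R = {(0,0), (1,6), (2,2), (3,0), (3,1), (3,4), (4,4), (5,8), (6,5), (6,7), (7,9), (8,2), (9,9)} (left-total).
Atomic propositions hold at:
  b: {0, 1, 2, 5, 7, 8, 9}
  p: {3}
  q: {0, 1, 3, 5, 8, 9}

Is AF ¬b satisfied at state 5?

No

Sat(¬b) = {3, 4, 6}
AF ¬b: least fixpoint, start Z0 = {3, 4, 6}, add states with every successor in Z. Z1 = {1, 3, 4, 6}; fixed.
Sat(AF ¬b) = {1, 3, 4, 6}
5 ∉ Sat(AF ¬b) = {1, 3, 4, 6}, so the formula does not hold at 5.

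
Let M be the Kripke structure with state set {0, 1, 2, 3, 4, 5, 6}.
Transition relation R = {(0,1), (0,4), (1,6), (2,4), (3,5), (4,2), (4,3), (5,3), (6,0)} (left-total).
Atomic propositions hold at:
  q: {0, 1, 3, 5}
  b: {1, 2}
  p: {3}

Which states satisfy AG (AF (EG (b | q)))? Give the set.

Sat(b | q) = {0, 1, 2, 3, 5}
EG (b | q): greatest fixpoint, start Z0 = {0, 1, 2, 3, 5}, keep only states in Sat with some successor in Z. Z1 = {0, 3, 5}; Z2 = {3, 5}; fixed.
Sat(EG (b | q)) = {3, 5}
AF (EG (b | q)): least fixpoint, start Z0 = {3, 5}, add states with every successor in Z. Already a fixed point.
Sat(AF (EG (b | q))) = {3, 5}
AG (AF (EG (b | q))): greatest fixpoint, start Z0 = {3, 5}, keep only states in Sat with every successor in Z. Already a fixed point.
Sat(AG (AF (EG (b | q)))) = {3, 5}

{3, 5}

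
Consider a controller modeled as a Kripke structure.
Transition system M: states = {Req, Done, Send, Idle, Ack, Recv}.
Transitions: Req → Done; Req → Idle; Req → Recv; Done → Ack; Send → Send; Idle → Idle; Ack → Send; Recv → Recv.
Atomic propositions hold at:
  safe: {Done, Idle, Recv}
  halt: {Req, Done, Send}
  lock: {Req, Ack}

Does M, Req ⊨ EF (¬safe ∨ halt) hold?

Sat(¬safe) = {Req, Send, Ack}
Sat(¬safe ∨ halt) = {Req, Done, Send, Ack}
EF (¬safe ∨ halt): least fixpoint, start Z0 = {Req, Done, Send, Ack}, add states with some successor in Z. Already a fixed point.
Sat(EF (¬safe ∨ halt)) = {Req, Done, Send, Ack}
Req ∈ Sat(EF (¬safe ∨ halt)) = {Req, Done, Send, Ack}, so the formula holds at Req.

Yes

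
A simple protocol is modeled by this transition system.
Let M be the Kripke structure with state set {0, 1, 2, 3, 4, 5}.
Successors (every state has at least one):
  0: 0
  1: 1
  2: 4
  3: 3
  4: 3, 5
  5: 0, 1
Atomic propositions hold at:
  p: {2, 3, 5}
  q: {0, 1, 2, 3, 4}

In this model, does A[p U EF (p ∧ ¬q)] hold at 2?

Yes

Sat(¬q) = {5}
Sat(p ∧ ¬q) = {5}
EF (p ∧ ¬q): least fixpoint, start Z0 = {5}, add states with some successor in Z. Z1 = {4, 5}; Z2 = {2, 4, 5}; fixed.
Sat(EF (p ∧ ¬q)) = {2, 4, 5}
A[p U EF (p ∧ ¬q)]: least fixpoint, start Z0 = Sat(EF (p ∧ ¬q)) = {2, 4, 5}, add states in Sat(p) with every successor in Z. Already a fixed point.
Sat(A[p U EF (p ∧ ¬q)]) = {2, 4, 5}
2 ∈ Sat(A[p U EF (p ∧ ¬q)]) = {2, 4, 5}, so the formula holds at 2.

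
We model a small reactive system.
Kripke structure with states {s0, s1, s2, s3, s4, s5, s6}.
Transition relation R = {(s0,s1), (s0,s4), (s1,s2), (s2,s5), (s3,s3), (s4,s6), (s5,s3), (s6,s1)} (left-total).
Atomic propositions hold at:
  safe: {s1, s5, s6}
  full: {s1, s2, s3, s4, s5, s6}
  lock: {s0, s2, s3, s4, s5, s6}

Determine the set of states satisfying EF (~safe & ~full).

{s0}

Sat(~safe) = {s0, s2, s3, s4}
Sat(~full) = {s0}
Sat(~safe & ~full) = {s0}
EF (~safe & ~full): least fixpoint, start Z0 = {s0}, add states with some successor in Z. Already a fixed point.
Sat(EF (~safe & ~full)) = {s0}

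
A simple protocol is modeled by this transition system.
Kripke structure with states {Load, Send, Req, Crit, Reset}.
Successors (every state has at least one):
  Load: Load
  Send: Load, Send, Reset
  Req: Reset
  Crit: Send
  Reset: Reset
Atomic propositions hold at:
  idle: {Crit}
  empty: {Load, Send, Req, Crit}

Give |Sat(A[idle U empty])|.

4

A[idle U empty]: least fixpoint, start Z0 = Sat(empty) = {Load, Send, Req, Crit}, add states in Sat(idle) with every successor in Z. Already a fixed point.
Sat(A[idle U empty]) = {Load, Send, Req, Crit}
|Sat(A[idle U empty])| = |{Load, Send, Req, Crit}| = 4.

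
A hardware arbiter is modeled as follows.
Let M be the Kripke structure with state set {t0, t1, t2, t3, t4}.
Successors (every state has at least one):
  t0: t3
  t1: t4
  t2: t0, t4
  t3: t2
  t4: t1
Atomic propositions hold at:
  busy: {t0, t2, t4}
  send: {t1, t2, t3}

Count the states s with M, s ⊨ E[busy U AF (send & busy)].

Sat(send & busy) = {t2}
AF (send & busy): least fixpoint, start Z0 = {t2}, add states with every successor in Z. Z1 = {t2, t3}; Z2 = {t0, t2, t3}; fixed.
Sat(AF (send & busy)) = {t0, t2, t3}
E[busy U AF (send & busy)]: least fixpoint, start Z0 = Sat(AF (send & busy)) = {t0, t2, t3}, add states in Sat(busy) with some successor in Z. Already a fixed point.
Sat(E[busy U AF (send & busy)]) = {t0, t2, t3}
|Sat(E[busy U AF (send & busy)])| = |{t0, t2, t3}| = 3.

3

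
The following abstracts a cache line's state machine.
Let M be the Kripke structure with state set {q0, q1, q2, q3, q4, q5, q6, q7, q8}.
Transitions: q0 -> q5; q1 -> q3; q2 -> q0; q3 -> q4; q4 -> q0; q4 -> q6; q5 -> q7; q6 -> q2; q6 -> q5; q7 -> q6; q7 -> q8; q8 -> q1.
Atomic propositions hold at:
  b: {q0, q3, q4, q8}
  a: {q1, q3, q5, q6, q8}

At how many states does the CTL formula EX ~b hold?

6

Sat(~b) = {q1, q2, q5, q6, q7}
Sat(EX ~b) = {s : some successor in {q1, q2, q5, q6, q7}} = {q0, q4, q5, q6, q7, q8}
|Sat(EX ~b)| = |{q0, q4, q5, q6, q7, q8}| = 6.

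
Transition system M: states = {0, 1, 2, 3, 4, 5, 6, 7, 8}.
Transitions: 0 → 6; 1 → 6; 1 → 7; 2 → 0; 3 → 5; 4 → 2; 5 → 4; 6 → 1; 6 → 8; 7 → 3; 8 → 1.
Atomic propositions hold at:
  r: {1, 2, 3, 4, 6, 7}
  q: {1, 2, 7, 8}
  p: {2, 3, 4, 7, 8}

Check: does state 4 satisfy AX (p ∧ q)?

Sat(p ∧ q) = {2, 7, 8}
Sat(AX (p ∧ q)) = {s : every successor in {2, 7, 8}} = {4}
4 ∈ Sat(AX (p ∧ q)) = {4}, so the formula holds at 4.

Yes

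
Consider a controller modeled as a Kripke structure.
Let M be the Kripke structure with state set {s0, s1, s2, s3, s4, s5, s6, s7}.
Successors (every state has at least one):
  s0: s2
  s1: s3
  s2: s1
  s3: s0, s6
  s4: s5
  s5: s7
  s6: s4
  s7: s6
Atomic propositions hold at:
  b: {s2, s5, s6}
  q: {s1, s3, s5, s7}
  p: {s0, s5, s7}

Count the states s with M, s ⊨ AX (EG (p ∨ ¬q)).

4

Sat(¬q) = {s0, s2, s4, s6}
Sat(p ∨ ¬q) = {s0, s2, s4, s5, s6, s7}
EG (p ∨ ¬q): greatest fixpoint, start Z0 = {s0, s2, s4, s5, s6, s7}, keep only states in Sat with some successor in Z. Z1 = {s0, s4, s5, s6, s7}; Z2 = {s4, s5, s6, s7}; fixed.
Sat(EG (p ∨ ¬q)) = {s4, s5, s6, s7}
Sat(AX (EG (p ∨ ¬q))) = {s : every successor in {s4, s5, s6, s7}} = {s4, s5, s6, s7}
|Sat(AX (EG (p ∨ ¬q)))| = |{s4, s5, s6, s7}| = 4.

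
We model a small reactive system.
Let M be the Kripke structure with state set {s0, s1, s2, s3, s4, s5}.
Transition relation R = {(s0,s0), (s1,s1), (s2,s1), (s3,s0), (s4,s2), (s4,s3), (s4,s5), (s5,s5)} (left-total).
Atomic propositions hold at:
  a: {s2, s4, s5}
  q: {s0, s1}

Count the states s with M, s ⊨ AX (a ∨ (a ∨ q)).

5

Sat(a ∨ q) = {s0, s1, s2, s4, s5}
Sat(a ∨ (a ∨ q)) = {s0, s1, s2, s4, s5}
Sat(AX (a ∨ (a ∨ q))) = {s : every successor in {s0, s1, s2, s4, s5}} = {s0, s1, s2, s3, s5}
|Sat(AX (a ∨ (a ∨ q)))| = |{s0, s1, s2, s3, s5}| = 5.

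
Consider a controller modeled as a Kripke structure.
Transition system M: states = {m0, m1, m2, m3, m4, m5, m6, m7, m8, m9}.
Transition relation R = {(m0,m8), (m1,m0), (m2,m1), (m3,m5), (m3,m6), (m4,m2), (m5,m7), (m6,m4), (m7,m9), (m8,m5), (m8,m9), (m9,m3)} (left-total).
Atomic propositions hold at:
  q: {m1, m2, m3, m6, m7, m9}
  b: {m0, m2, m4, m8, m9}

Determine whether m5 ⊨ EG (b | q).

Sat(b | q) = {m0, m1, m2, m3, m4, m6, m7, m8, m9}
EG (b | q): greatest fixpoint, start Z0 = {m0, m1, m2, m3, m4, m6, m7, m8, m9}, keep only states in Sat with some successor in Z. Already a fixed point.
Sat(EG (b | q)) = {m0, m1, m2, m3, m4, m6, m7, m8, m9}
m5 ∉ Sat(EG (b | q)) = {m0, m1, m2, m3, m4, m6, m7, m8, m9}, so the formula does not hold at m5.

No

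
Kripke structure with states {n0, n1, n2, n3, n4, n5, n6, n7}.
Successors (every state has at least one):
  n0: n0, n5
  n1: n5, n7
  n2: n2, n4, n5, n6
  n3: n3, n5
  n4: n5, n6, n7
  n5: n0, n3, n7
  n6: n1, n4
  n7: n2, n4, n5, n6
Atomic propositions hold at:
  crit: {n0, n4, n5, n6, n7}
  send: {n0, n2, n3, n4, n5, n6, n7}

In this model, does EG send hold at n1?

EG send: greatest fixpoint, start Z0 = {n0, n2, n3, n4, n5, n6, n7}, keep only states in Sat with some successor in Z. Already a fixed point.
Sat(EG send) = {n0, n2, n3, n4, n5, n6, n7}
n1 ∉ Sat(EG send) = {n0, n2, n3, n4, n5, n6, n7}, so the formula does not hold at n1.

No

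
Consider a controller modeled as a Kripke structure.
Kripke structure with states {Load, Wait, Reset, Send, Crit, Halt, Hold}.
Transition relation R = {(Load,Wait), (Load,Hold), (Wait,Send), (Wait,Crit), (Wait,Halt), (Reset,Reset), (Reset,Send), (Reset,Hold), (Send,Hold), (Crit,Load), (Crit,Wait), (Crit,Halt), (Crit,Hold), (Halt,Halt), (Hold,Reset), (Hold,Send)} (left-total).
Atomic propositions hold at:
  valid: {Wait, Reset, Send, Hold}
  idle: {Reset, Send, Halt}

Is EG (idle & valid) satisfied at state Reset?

Yes

Sat(idle & valid) = {Reset, Send}
EG (idle & valid): greatest fixpoint, start Z0 = {Reset, Send}, keep only states in Sat with some successor in Z. Z1 = {Reset}; fixed.
Sat(EG (idle & valid)) = {Reset}
Reset ∈ Sat(EG (idle & valid)) = {Reset}, so the formula holds at Reset.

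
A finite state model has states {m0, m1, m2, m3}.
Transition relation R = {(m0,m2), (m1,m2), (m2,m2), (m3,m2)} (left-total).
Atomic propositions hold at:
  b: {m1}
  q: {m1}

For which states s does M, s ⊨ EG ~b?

{m0, m2, m3}

Sat(~b) = {m0, m2, m3}
EG ~b: greatest fixpoint, start Z0 = {m0, m2, m3}, keep only states in Sat with some successor in Z. Already a fixed point.
Sat(EG ~b) = {m0, m2, m3}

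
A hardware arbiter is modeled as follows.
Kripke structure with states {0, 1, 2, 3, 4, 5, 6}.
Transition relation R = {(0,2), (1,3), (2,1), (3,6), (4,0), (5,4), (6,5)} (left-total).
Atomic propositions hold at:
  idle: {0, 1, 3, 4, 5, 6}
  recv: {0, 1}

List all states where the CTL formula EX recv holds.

Sat(EX recv) = {s : some successor in {0, 1}} = {2, 4}

{2, 4}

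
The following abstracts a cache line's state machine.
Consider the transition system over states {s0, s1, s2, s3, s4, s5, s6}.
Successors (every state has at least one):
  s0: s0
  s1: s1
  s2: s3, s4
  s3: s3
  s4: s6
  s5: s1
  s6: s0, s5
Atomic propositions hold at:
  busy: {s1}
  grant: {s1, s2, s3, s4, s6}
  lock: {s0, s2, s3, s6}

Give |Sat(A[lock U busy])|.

1

A[lock U busy]: least fixpoint, start Z0 = Sat(busy) = {s1}, add states in Sat(lock) with every successor in Z. Already a fixed point.
Sat(A[lock U busy]) = {s1}
|Sat(A[lock U busy])| = |{s1}| = 1.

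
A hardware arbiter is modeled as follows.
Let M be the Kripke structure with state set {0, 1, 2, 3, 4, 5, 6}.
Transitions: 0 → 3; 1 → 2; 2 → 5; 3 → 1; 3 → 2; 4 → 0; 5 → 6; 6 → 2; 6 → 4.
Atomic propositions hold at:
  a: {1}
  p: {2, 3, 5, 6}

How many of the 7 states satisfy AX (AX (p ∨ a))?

5

Sat(p ∨ a) = {1, 2, 3, 5, 6}
Sat(AX (p ∨ a)) = {s : every successor in {1, 2, 3, 5, 6}} = {0, 1, 2, 3, 5}
Sat(AX (AX (p ∨ a))) = {s : every successor in {0, 1, 2, 3, 5}} = {0, 1, 2, 3, 4}
|Sat(AX (AX (p ∨ a)))| = |{0, 1, 2, 3, 4}| = 5.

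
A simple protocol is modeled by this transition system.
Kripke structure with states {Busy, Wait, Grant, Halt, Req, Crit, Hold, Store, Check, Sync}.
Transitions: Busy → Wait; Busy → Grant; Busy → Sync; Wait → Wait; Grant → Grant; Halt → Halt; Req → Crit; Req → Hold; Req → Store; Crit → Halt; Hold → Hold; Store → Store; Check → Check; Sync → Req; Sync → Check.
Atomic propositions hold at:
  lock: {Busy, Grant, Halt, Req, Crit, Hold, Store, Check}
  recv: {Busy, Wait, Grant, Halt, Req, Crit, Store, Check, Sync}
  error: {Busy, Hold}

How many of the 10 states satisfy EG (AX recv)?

Sat(AX recv) = {s : every successor in {Busy, Wait, Grant, Halt, Req, Crit, Store, Check, Sync}} = {Busy, Wait, Grant, Halt, Crit, Store, Check, Sync}
EG (AX recv): greatest fixpoint, start Z0 = {Busy, Wait, Grant, Halt, Crit, Store, Check, Sync}, keep only states in Sat with some successor in Z. Already a fixed point.
Sat(EG (AX recv)) = {Busy, Wait, Grant, Halt, Crit, Store, Check, Sync}
|Sat(EG (AX recv))| = |{Busy, Wait, Grant, Halt, Crit, Store, Check, Sync}| = 8.

8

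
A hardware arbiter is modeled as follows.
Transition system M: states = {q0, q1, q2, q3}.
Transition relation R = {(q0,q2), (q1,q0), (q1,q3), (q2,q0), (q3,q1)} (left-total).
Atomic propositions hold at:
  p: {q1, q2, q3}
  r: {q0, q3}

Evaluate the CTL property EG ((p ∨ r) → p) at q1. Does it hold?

Yes

Sat(p ∨ r) = {q0, q1, q2, q3}
Sat((p ∨ r) → p) = {q1, q2, q3}
EG ((p ∨ r) → p): greatest fixpoint, start Z0 = {q1, q2, q3}, keep only states in Sat with some successor in Z. Z1 = {q1, q3}; fixed.
Sat(EG ((p ∨ r) → p)) = {q1, q3}
q1 ∈ Sat(EG ((p ∨ r) → p)) = {q1, q3}, so the formula holds at q1.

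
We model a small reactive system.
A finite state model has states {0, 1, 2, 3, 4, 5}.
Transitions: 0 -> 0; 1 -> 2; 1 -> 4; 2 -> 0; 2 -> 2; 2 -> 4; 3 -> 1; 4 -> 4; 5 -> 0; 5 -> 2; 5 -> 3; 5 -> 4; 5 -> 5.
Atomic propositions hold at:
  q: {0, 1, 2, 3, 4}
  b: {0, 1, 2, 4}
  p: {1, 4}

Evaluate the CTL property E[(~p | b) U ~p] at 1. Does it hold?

Sat(~p) = {0, 2, 3, 5}
Sat(~p | b) = {0, 1, 2, 3, 4, 5}
E[(~p | b) U ~p]: least fixpoint, start Z0 = Sat(~p) = {0, 2, 3, 5}, add states in Sat(~p | b) with some successor in Z. Z1 = {0, 1, 2, 3, 5}; fixed.
Sat(E[(~p | b) U ~p]) = {0, 1, 2, 3, 5}
1 ∈ Sat(E[(~p | b) U ~p]) = {0, 1, 2, 3, 5}, so the formula holds at 1.

Yes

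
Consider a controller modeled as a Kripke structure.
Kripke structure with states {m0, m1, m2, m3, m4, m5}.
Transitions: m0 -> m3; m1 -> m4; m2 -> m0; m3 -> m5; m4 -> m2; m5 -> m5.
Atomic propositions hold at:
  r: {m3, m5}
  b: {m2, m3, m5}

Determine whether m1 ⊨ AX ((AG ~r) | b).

Sat(~r) = {m0, m1, m2, m4}
AG ~r: greatest fixpoint, start Z0 = {m0, m1, m2, m4}, keep only states in Sat with every successor in Z. Z1 = {m1, m2, m4}; Z2 = {m1, m4}; Z3 = {m1}; Z4 = ∅; fixed.
Sat(AG ~r) = ∅
Sat((AG ~r) | b) = {m2, m3, m5}
Sat(AX ((AG ~r) | b)) = {s : every successor in {m2, m3, m5}} = {m0, m3, m4, m5}
m1 ∉ Sat(AX ((AG ~r) | b)) = {m0, m3, m4, m5}, so the formula does not hold at m1.

No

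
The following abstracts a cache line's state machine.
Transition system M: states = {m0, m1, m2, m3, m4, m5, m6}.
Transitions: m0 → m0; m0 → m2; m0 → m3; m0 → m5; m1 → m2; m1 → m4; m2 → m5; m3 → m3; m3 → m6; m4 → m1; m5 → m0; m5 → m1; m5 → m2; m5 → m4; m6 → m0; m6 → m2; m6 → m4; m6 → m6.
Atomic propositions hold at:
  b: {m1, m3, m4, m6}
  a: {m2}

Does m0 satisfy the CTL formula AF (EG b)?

No

EG b: greatest fixpoint, start Z0 = {m1, m3, m4, m6}, keep only states in Sat with some successor in Z. Already a fixed point.
Sat(EG b) = {m1, m3, m4, m6}
AF (EG b): least fixpoint, start Z0 = {m1, m3, m4, m6}, add states with every successor in Z. Already a fixed point.
Sat(AF (EG b)) = {m1, m3, m4, m6}
m0 ∉ Sat(AF (EG b)) = {m1, m3, m4, m6}, so the formula does not hold at m0.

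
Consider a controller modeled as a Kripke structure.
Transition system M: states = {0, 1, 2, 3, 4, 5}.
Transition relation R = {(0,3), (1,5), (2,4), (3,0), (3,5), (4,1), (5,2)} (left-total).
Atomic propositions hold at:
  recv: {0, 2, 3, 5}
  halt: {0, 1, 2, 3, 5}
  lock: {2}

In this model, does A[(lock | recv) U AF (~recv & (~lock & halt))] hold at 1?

Sat(lock | recv) = {0, 2, 3, 5}
Sat(~recv) = {1, 4}
Sat(~lock) = {0, 1, 3, 4, 5}
Sat(~lock & halt) = {0, 1, 3, 5}
Sat(~recv & (~lock & halt)) = {1}
AF (~recv & (~lock & halt)): least fixpoint, start Z0 = {1}, add states with every successor in Z. Z1 = {1, 4}; Z2 = {1, 2, 4}; Z3 = {1, 2, 4, 5}; fixed.
Sat(AF (~recv & (~lock & halt))) = {1, 2, 4, 5}
A[(lock | recv) U AF (~recv & (~lock & halt))]: least fixpoint, start Z0 = Sat(AF (~recv & (~lock & halt))) = {1, 2, 4, 5}, add states in Sat(lock | recv) with every successor in Z. Already a fixed point.
Sat(A[(lock | recv) U AF (~recv & (~lock & halt))]) = {1, 2, 4, 5}
1 ∈ Sat(A[(lock | recv) U AF (~recv & (~lock & halt))]) = {1, 2, 4, 5}, so the formula holds at 1.

Yes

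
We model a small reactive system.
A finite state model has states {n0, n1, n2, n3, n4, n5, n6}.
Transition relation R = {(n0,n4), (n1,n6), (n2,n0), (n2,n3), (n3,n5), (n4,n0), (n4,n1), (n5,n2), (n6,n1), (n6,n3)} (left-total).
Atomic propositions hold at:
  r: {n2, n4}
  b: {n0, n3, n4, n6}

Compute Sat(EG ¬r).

{n1, n6}

Sat(¬r) = {n0, n1, n3, n5, n6}
EG ¬r: greatest fixpoint, start Z0 = {n0, n1, n3, n5, n6}, keep only states in Sat with some successor in Z. Z1 = {n1, n3, n6}; Z2 = {n1, n6}; fixed.
Sat(EG ¬r) = {n1, n6}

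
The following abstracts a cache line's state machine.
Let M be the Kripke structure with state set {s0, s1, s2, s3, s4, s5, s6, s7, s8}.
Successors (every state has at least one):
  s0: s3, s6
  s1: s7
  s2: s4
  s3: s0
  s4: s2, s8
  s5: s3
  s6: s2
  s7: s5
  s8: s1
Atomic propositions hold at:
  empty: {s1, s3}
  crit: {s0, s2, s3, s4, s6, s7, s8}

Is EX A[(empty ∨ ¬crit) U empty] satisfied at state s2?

No

Sat(¬crit) = {s1, s5}
Sat(empty ∨ ¬crit) = {s1, s3, s5}
A[(empty ∨ ¬crit) U empty]: least fixpoint, start Z0 = Sat(empty) = {s1, s3}, add states in Sat(empty ∨ ¬crit) with every successor in Z. Z1 = {s1, s3, s5}; fixed.
Sat(A[(empty ∨ ¬crit) U empty]) = {s1, s3, s5}
Sat(EX A[(empty ∨ ¬crit) U empty]) = {s : some successor in {s1, s3, s5}} = {s0, s5, s7, s8}
s2 ∉ Sat(EX A[(empty ∨ ¬crit) U empty]) = {s0, s5, s7, s8}, so the formula does not hold at s2.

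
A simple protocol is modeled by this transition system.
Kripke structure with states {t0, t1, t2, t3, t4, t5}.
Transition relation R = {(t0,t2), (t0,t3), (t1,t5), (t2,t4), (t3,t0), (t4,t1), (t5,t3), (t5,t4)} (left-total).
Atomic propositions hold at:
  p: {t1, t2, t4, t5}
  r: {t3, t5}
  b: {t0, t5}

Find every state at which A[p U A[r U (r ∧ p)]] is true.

{t1, t2, t4, t5}

Sat(r ∧ p) = {t5}
A[r U (r ∧ p)]: least fixpoint, start Z0 = Sat((r ∧ p)) = {t5}, add states in Sat(r) with every successor in Z. Already a fixed point.
Sat(A[r U (r ∧ p)]) = {t5}
A[p U A[r U (r ∧ p)]]: least fixpoint, start Z0 = Sat(A[r U (r ∧ p)]) = {t5}, add states in Sat(p) with every successor in Z. Z1 = {t1, t5}; Z2 = {t1, t4, t5}; Z3 = {t1, t2, t4, t5}; fixed.
Sat(A[p U A[r U (r ∧ p)]]) = {t1, t2, t4, t5}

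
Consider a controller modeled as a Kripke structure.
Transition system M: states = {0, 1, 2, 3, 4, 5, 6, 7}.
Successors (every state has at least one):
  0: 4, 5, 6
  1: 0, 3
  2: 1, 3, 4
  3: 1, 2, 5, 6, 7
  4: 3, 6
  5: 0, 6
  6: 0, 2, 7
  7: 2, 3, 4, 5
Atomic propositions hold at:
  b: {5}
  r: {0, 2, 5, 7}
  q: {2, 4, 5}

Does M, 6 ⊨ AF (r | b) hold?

Sat(r | b) = {0, 2, 5, 7}
AF (r | b): least fixpoint, start Z0 = {0, 2, 5, 7}, add states with every successor in Z. Z1 = {0, 2, 5, 6, 7}; fixed.
Sat(AF (r | b)) = {0, 2, 5, 6, 7}
6 ∈ Sat(AF (r | b)) = {0, 2, 5, 6, 7}, so the formula holds at 6.

Yes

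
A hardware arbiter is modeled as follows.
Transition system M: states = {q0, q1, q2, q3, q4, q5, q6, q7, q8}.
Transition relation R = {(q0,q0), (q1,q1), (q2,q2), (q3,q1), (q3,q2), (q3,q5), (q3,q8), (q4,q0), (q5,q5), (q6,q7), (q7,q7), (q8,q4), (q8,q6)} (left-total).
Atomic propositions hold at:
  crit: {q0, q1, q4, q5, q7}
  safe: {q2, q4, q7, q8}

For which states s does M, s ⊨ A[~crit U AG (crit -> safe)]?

{q2, q6, q7}

Sat(~crit) = {q2, q3, q6, q8}
Sat(crit -> safe) = {q2, q3, q4, q6, q7, q8}
AG (crit -> safe): greatest fixpoint, start Z0 = {q2, q3, q4, q6, q7, q8}, keep only states in Sat with every successor in Z. Z1 = {q2, q6, q7, q8}; Z2 = {q2, q6, q7}; fixed.
Sat(AG (crit -> safe)) = {q2, q6, q7}
A[~crit U AG (crit -> safe)]: least fixpoint, start Z0 = Sat(AG (crit -> safe)) = {q2, q6, q7}, add states in Sat(~crit) with every successor in Z. Already a fixed point.
Sat(A[~crit U AG (crit -> safe)]) = {q2, q6, q7}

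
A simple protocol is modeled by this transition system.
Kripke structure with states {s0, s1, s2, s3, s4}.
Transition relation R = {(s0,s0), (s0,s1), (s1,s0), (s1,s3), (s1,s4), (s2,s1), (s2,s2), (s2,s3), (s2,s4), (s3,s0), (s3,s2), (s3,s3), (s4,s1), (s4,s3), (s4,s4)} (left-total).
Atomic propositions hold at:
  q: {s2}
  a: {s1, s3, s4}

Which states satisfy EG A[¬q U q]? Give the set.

Sat(¬q) = {s0, s1, s3, s4}
A[¬q U q]: least fixpoint, start Z0 = Sat(q) = {s2}, add states in Sat(¬q) with every successor in Z. Already a fixed point.
Sat(A[¬q U q]) = {s2}
EG A[¬q U q]: greatest fixpoint, start Z0 = {s2}, keep only states in Sat with some successor in Z. Already a fixed point.
Sat(EG A[¬q U q]) = {s2}

{s2}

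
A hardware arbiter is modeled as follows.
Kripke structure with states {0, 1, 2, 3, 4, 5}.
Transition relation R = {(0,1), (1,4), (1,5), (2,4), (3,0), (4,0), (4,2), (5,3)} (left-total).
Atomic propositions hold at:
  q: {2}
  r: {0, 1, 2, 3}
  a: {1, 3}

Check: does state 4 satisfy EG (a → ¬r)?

Sat(¬r) = {4, 5}
Sat(a → ¬r) = {0, 2, 4, 5}
EG (a → ¬r): greatest fixpoint, start Z0 = {0, 2, 4, 5}, keep only states in Sat with some successor in Z. Z1 = {2, 4}; fixed.
Sat(EG (a → ¬r)) = {2, 4}
4 ∈ Sat(EG (a → ¬r)) = {2, 4}, so the formula holds at 4.

Yes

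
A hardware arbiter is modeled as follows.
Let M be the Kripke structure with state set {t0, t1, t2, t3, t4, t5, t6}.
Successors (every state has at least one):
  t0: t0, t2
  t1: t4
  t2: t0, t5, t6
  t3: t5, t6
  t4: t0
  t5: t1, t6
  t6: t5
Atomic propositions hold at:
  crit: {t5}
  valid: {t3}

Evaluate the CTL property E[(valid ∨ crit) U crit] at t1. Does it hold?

Sat(valid ∨ crit) = {t3, t5}
E[(valid ∨ crit) U crit]: least fixpoint, start Z0 = Sat(crit) = {t5}, add states in Sat(valid ∨ crit) with some successor in Z. Z1 = {t3, t5}; fixed.
Sat(E[(valid ∨ crit) U crit]) = {t3, t5}
t1 ∉ Sat(E[(valid ∨ crit) U crit]) = {t3, t5}, so the formula does not hold at t1.

No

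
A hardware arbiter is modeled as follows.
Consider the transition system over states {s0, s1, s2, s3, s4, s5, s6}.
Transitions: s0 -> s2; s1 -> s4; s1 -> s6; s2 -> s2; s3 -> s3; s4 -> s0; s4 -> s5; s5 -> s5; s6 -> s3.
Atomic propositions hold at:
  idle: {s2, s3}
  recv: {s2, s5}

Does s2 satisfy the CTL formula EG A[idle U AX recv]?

Sat(AX recv) = {s : every successor in {s2, s5}} = {s0, s2, s5}
A[idle U AX recv]: least fixpoint, start Z0 = Sat(AX recv) = {s0, s2, s5}, add states in Sat(idle) with every successor in Z. Already a fixed point.
Sat(A[idle U AX recv]) = {s0, s2, s5}
EG A[idle U AX recv]: greatest fixpoint, start Z0 = {s0, s2, s5}, keep only states in Sat with some successor in Z. Already a fixed point.
Sat(EG A[idle U AX recv]) = {s0, s2, s5}
s2 ∈ Sat(EG A[idle U AX recv]) = {s0, s2, s5}, so the formula holds at s2.

Yes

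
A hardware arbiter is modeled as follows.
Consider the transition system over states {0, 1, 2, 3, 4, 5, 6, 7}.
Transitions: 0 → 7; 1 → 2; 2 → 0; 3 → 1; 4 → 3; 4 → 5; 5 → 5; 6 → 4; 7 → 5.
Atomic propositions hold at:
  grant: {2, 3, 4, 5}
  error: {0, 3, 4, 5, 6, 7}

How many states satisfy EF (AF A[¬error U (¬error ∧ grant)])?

5

Sat(¬error) = {1, 2}
Sat(¬error ∧ grant) = {2}
A[¬error U (¬error ∧ grant)]: least fixpoint, start Z0 = Sat((¬error ∧ grant)) = {2}, add states in Sat(¬error) with every successor in Z. Z1 = {1, 2}; fixed.
Sat(A[¬error U (¬error ∧ grant)]) = {1, 2}
AF A[¬error U (¬error ∧ grant)]: least fixpoint, start Z0 = {1, 2}, add states with every successor in Z. Z1 = {1, 2, 3}; fixed.
Sat(AF A[¬error U (¬error ∧ grant)]) = {1, 2, 3}
EF (AF A[¬error U (¬error ∧ grant)]): least fixpoint, start Z0 = {1, 2, 3}, add states with some successor in Z. Z1 = {1, 2, 3, 4}; Z2 = {1, 2, 3, 4, 6}; fixed.
Sat(EF (AF A[¬error U (¬error ∧ grant)])) = {1, 2, 3, 4, 6}
|Sat(EF (AF A[¬error U (¬error ∧ grant)]))| = |{1, 2, 3, 4, 6}| = 5.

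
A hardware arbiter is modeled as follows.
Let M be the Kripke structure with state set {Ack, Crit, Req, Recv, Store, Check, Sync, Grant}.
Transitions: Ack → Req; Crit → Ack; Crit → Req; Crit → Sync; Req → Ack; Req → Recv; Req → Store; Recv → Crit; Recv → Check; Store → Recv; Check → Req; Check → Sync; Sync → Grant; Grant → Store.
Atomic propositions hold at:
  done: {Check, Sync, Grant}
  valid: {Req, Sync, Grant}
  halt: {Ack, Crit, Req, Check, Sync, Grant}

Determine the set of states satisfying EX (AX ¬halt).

Sat(¬halt) = {Recv, Store}
Sat(AX ¬halt) = {s : every successor in {Recv, Store}} = {Store, Grant}
Sat(EX (AX ¬halt)) = {s : some successor in {Store, Grant}} = {Req, Sync, Grant}

{Req, Sync, Grant}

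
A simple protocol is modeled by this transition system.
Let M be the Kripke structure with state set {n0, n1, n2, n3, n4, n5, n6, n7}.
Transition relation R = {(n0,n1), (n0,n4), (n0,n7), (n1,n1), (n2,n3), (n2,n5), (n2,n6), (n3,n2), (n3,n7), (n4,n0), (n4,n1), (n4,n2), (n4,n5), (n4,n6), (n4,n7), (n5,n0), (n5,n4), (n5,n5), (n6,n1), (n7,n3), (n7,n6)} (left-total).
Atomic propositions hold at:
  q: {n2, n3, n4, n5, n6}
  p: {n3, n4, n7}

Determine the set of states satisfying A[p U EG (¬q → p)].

{n2, n3, n4, n5, n7}

Sat(¬q) = {n0, n1, n7}
Sat(¬q → p) = {n2, n3, n4, n5, n6, n7}
EG (¬q → p): greatest fixpoint, start Z0 = {n2, n3, n4, n5, n6, n7}, keep only states in Sat with some successor in Z. Z1 = {n2, n3, n4, n5, n7}; fixed.
Sat(EG (¬q → p)) = {n2, n3, n4, n5, n7}
A[p U EG (¬q → p)]: least fixpoint, start Z0 = Sat(EG (¬q → p)) = {n2, n3, n4, n5, n7}, add states in Sat(p) with every successor in Z. Already a fixed point.
Sat(A[p U EG (¬q → p)]) = {n2, n3, n4, n5, n7}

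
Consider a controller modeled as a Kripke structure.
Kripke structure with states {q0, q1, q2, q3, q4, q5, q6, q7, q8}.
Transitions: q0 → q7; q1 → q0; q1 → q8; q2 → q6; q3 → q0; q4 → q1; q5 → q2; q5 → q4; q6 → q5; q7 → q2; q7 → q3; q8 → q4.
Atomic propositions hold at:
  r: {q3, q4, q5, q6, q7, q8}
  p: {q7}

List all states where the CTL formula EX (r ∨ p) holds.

Sat(r ∨ p) = {q3, q4, q5, q6, q7, q8}
Sat(EX (r ∨ p)) = {s : some successor in {q3, q4, q5, q6, q7, q8}} = {q0, q1, q2, q5, q6, q7, q8}

{q0, q1, q2, q5, q6, q7, q8}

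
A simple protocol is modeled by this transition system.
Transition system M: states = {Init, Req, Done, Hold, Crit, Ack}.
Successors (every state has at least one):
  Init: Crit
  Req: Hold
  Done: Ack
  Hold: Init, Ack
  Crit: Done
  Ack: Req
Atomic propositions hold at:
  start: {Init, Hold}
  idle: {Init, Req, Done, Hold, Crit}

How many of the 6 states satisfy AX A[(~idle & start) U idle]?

Sat(~idle) = {Ack}
Sat(~idle & start) = ∅
A[(~idle & start) U idle]: least fixpoint, start Z0 = Sat(idle) = {Init, Req, Done, Hold, Crit}, add states in Sat(~idle & start) with every successor in Z. Already a fixed point.
Sat(A[(~idle & start) U idle]) = {Init, Req, Done, Hold, Crit}
Sat(AX A[(~idle & start) U idle]) = {s : every successor in {Init, Req, Done, Hold, Crit}} = {Init, Req, Crit, Ack}
|Sat(AX A[(~idle & start) U idle])| = |{Init, Req, Crit, Ack}| = 4.

4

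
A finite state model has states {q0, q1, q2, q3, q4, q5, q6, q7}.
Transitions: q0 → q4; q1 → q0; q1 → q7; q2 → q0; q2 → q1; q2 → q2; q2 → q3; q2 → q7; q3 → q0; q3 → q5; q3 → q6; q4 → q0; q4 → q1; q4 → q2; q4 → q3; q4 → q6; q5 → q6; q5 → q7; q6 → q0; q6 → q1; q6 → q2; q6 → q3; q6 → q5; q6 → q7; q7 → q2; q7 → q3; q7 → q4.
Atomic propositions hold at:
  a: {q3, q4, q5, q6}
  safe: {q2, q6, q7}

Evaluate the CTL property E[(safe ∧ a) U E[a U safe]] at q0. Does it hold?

Sat(safe ∧ a) = {q6}
E[a U safe]: least fixpoint, start Z0 = Sat(safe) = {q2, q6, q7}, add states in Sat(a) with some successor in Z. Z1 = {q2, q3, q4, q5, q6, q7}; fixed.
Sat(E[a U safe]) = {q2, q3, q4, q5, q6, q7}
E[(safe ∧ a) U E[a U safe]]: least fixpoint, start Z0 = Sat(E[a U safe]) = {q2, q3, q4, q5, q6, q7}, add states in Sat(safe ∧ a) with some successor in Z. Already a fixed point.
Sat(E[(safe ∧ a) U E[a U safe]]) = {q2, q3, q4, q5, q6, q7}
q0 ∉ Sat(E[(safe ∧ a) U E[a U safe]]) = {q2, q3, q4, q5, q6, q7}, so the formula does not hold at q0.

No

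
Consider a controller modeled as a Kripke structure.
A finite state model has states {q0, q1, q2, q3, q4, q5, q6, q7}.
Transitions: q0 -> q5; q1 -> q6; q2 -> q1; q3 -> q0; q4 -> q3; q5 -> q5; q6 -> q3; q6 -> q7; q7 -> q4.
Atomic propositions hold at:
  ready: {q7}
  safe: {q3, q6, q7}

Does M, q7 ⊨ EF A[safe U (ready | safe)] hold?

Yes

Sat(ready | safe) = {q3, q6, q7}
A[safe U (ready | safe)]: least fixpoint, start Z0 = Sat((ready | safe)) = {q3, q6, q7}, add states in Sat(safe) with every successor in Z. Already a fixed point.
Sat(A[safe U (ready | safe)]) = {q3, q6, q7}
EF A[safe U (ready | safe)]: least fixpoint, start Z0 = {q3, q6, q7}, add states with some successor in Z. Z1 = {q1, q3, q4, q6, q7}; Z2 = {q1, q2, q3, q4, q6, q7}; fixed.
Sat(EF A[safe U (ready | safe)]) = {q1, q2, q3, q4, q6, q7}
q7 ∈ Sat(EF A[safe U (ready | safe)]) = {q1, q2, q3, q4, q6, q7}, so the formula holds at q7.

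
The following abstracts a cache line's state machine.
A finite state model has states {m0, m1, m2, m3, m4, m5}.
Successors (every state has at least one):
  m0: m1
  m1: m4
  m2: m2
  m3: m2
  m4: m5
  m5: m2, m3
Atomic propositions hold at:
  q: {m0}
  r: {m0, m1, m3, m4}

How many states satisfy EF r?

EF r: least fixpoint, start Z0 = {m0, m1, m3, m4}, add states with some successor in Z. Z1 = {m0, m1, m3, m4, m5}; fixed.
Sat(EF r) = {m0, m1, m3, m4, m5}
|Sat(EF r)| = |{m0, m1, m3, m4, m5}| = 5.

5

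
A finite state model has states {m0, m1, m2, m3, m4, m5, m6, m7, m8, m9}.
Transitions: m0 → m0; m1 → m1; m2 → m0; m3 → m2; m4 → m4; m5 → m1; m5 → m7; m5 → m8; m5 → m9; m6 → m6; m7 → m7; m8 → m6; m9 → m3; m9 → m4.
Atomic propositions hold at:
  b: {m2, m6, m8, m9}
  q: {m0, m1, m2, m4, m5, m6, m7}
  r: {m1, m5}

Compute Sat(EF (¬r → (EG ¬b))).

{m0, m1, m2, m3, m4, m5, m7, m9}

Sat(¬r) = {m0, m2, m3, m4, m6, m7, m8, m9}
Sat(¬b) = {m0, m1, m3, m4, m5, m7}
EG ¬b: greatest fixpoint, start Z0 = {m0, m1, m3, m4, m5, m7}, keep only states in Sat with some successor in Z. Z1 = {m0, m1, m4, m5, m7}; fixed.
Sat(EG ¬b) = {m0, m1, m4, m5, m7}
Sat(¬r → (EG ¬b)) = {m0, m1, m4, m5, m7}
EF (¬r → (EG ¬b)): least fixpoint, start Z0 = {m0, m1, m4, m5, m7}, add states with some successor in Z. Z1 = {m0, m1, m2, m4, m5, m7, m9}; Z2 = {m0, m1, m2, m3, m4, m5, m7, m9}; fixed.
Sat(EF (¬r → (EG ¬b))) = {m0, m1, m2, m3, m4, m5, m7, m9}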